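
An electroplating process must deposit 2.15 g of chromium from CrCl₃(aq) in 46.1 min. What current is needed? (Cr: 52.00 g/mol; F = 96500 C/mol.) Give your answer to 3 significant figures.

n(Cr) = 2.15 / 52.00 = 0.04135 mol
Cr³⁺ + 3e⁻ → Cr, so n(e⁻) = 3 × 0.04135 = 0.1241 mol
Q = 0.1241 × 96500 = 11980 C
I = Q / t = 11980 / 2766 s = 4.33 A

4.33 A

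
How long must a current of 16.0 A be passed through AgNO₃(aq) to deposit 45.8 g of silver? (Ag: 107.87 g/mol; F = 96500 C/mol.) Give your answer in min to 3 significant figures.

42.7 min

n(Ag) = 45.8 / 107.87 = 0.4246 mol
Ag⁺ + e⁻ → Ag, so n(e⁻) = 0.4246 mol
Q = 0.4246 × 96500 = 40970 C
t = Q / I = 40970 / 16.0 = 2561 s = 42.7 min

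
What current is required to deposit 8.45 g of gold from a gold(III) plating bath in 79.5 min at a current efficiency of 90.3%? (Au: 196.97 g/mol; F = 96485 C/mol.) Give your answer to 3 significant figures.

n(Au) = 8.45 / 196.97 = 0.04290 mol
Au³⁺ + 3e⁻ → Au, so n(e⁻) = 3 × 0.04290 = 0.1287 mol
Q = 0.1287 × 96485 / 0.903 = 13750 C
I = Q / t = 13750 / 4770 s = 2.88 A

2.88 A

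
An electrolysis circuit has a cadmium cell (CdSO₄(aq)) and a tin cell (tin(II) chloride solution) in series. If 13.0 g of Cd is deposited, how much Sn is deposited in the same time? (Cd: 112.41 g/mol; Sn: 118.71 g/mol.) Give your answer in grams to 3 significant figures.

n(Cd) = 13.0 / 112.41 = 0.1156 mol
Cd²⁺ + 2e⁻ → Cd, so n(e⁻) = 2 × 0.1156 = 0.2312 mol
Same current for the same time ⇒ same n(e⁻) = 0.2312 mol in both cells.
Sn²⁺ + 2e⁻ → Sn, so n(Sn) = 0.2312 / 2 = 0.1156 mol
m(Sn) = 0.1156 × 118.71 = 13.7 g

13.7 g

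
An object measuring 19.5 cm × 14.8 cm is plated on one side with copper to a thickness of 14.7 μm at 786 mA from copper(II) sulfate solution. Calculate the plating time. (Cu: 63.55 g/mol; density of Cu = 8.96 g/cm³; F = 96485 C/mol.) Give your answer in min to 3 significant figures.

245 min

Plated area = 19.5 × 14.8 = 288.6 cm²
Volume = 288.6 × 14.7×10⁻⁴ cm = 0.4242 cm³
m(Cu) = 0.4242 × 8.96 = 3.801 g
n(Cu) = 3.801 / 63.55 = 0.05981 mol; n(e⁻) = 2 × 0.05981 = 0.1196 mol
Q = 0.1196 × 96485 = 11540 C
t = 11540 / 0.786 = 14680 s = 245 min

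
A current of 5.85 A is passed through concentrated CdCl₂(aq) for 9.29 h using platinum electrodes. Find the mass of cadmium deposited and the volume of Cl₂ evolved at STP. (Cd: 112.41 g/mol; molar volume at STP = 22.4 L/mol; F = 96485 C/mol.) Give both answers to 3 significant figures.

114 g Cd; 22.7 L Cl₂

Q = 5.85 × 33444 = 1.956×10^5 C; n(e⁻) = 1.956×10^5 / 96485 = 2.027 mol
Cathode: Cd²⁺ + 2e⁻ → Cd → n(Cd) = 2.027/2 = 1.014 mol → 114 g
Anode: 2Cl⁻ → Cl₂ + 2e⁻ → n(Cl₂) = 2.027/2 = 1.014 mol → 22.7 L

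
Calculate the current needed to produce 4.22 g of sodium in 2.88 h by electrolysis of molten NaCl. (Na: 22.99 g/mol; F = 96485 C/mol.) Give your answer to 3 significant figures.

1.71 A

n(Na) = 4.22 / 22.99 = 0.1836 mol
Na⁺ + e⁻ → Na, so n(e⁻) = 0.1836 mol
Q = 0.1836 × 96485 = 17710 C
I = Q / t = 17710 / 10368 s = 1.71 A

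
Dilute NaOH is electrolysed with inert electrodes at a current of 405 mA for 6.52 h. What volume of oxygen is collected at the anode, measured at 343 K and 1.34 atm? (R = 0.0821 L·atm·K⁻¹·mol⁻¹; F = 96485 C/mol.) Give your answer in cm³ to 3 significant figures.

Charge passed = 0.405 × 23472 = 9506 C
Moles of electrons = 9506 / 96485 = 0.09852 mol
2H₂O → O₂ + 4H⁺ + 4e⁻, so n(O₂) = 0.09852 / 4 = 0.02463 mol
V = nRT/P = 0.02463 × 0.0821 × 343 / 1.34 = 0.5176 L
= 518 cm³

518 cm³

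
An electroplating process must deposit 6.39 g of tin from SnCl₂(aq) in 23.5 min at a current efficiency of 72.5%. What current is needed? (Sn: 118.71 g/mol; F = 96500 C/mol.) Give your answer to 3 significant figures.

10.2 A

n(Sn) = 6.39 / 118.71 = 0.05383 mol
Sn²⁺ + 2e⁻ → Sn, so n(e⁻) = 2 × 0.05383 = 0.1077 mol
Q = 0.1077 × 96500 / 0.725 = 14340 C
I = Q / t = 14340 / 1410 s = 10.2 A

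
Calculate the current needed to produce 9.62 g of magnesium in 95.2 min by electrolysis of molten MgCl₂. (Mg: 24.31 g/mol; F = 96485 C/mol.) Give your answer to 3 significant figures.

n(Mg) = 9.62 / 24.31 = 0.3957 mol
Mg²⁺ + 2e⁻ → Mg, so n(e⁻) = 2 × 0.3957 = 0.7914 mol
Q = 0.7914 × 96485 = 76360 C
I = Q / t = 76360 / 5712 s = 13.4 A

13.4 A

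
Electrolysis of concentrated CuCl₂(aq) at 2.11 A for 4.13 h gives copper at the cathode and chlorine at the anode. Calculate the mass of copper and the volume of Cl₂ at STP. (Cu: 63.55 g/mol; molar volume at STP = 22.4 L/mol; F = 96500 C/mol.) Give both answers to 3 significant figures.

Q = 2.11 × 14868 = 31370 C; n(e⁻) = 31370 / 96500 = 0.3251 mol
Cathode: Cu²⁺ + 2e⁻ → Cu → n(Cu) = 0.3251/2 = 0.1626 mol → 10.3 g
Anode: 2Cl⁻ → Cl₂ + 2e⁻ → n(Cl₂) = 0.3251/2 = 0.1626 mol → 3.64 L

10.3 g Cu; 3.64 L Cl₂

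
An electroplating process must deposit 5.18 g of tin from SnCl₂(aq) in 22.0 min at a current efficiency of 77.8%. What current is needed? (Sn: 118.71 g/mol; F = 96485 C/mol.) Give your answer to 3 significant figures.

n(Sn) = 5.18 / 118.71 = 0.04364 mol
Sn²⁺ + 2e⁻ → Sn, so n(e⁻) = 2 × 0.04364 = 0.08728 mol
Q = 0.08728 × 96485 / 0.778 = 10820 C
I = Q / t = 10820 / 1320 s = 8.20 A

8.20 A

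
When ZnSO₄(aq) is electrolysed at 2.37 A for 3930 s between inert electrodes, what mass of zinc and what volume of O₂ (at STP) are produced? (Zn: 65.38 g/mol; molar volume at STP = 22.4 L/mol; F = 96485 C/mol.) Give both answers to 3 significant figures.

3.16 g Zn; 0.541 L O₂

Q = 2.37 × 3930 = 9314 C; n(e⁻) = 9314 / 96485 = 0.09653 mol
Cathode: Zn²⁺ + 2e⁻ → Zn → n(Zn) = 0.09653/2 = 0.04827 mol → 3.16 g
Anode: 2H₂O → O₂ + 4H⁺ + 4e⁻ → n(O₂) = 0.09653/4 = 0.02413 mol → 0.541 L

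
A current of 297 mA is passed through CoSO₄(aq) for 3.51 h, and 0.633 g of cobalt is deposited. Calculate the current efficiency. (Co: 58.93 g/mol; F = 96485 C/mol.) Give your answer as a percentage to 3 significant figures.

55.2%

Q = 0.297 × 12636 = 3753 C
n(e⁻) = 3753 / 96485 = 0.03890 mol
Co²⁺ + 2e⁻ → Co, so theoretical n(Co) = 0.01945 mol → 1.146 g
Efficiency = 0.633 / 1.146 = 0.5524 = 55.2%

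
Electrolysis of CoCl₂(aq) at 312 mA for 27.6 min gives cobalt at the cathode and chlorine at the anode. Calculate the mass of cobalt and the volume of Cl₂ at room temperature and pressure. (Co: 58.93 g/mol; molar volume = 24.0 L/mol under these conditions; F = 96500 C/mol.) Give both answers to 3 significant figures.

0.158 g Co; 0.0642 L Cl₂

Q = 0.312 × 1656 = 516.7 C; n(e⁻) = 516.7 / 96500 = 0.005354 mol
Cathode: Co²⁺ + 2e⁻ → Co → n(Co) = 0.005354/2 = 0.002677 mol → 0.158 g
Anode: 2Cl⁻ → Cl₂ + 2e⁻ → n(Cl₂) = 0.005354/2 = 0.002677 mol → 0.0642 L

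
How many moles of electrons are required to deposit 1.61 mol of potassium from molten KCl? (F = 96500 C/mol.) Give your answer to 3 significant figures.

K⁺ + e⁻ → K, so n(e⁻) = 1 × 1.61 = 1.610 mol

1.61 mol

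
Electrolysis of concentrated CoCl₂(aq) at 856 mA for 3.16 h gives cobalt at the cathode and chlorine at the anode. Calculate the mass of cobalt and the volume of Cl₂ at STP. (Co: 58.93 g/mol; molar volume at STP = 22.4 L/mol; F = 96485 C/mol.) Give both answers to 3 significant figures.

2.97 g Co; 1.13 L Cl₂

Q = 0.856 × 11376 = 9738 C; n(e⁻) = 9738 / 96485 = 0.1009 mol
Cathode: Co²⁺ + 2e⁻ → Co → n(Co) = 0.1009/2 = 0.05045 mol → 2.97 g
Anode: 2Cl⁻ → Cl₂ + 2e⁻ → n(Cl₂) = 0.1009/2 = 0.05045 mol → 1.13 L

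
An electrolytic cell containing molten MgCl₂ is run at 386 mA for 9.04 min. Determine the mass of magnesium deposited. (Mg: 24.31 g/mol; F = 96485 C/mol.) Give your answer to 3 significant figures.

0.0264 g

Charge passed = 0.386 × 542.4 = 209.4 C
n(e⁻) = Q/F = 209.4/96485 = 0.002170 mol
Mg²⁺ + 2e⁻ → Mg, so n(Mg) = 0.002170 / 2 = 0.001085 mol
m = 0.001085 × 24.31 = 0.0264 g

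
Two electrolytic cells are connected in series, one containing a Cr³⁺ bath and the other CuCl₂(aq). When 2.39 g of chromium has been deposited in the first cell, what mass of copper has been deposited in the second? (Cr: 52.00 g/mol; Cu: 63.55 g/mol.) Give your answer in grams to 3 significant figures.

4.38 g

n(Cr) = 2.39 / 52.00 = 0.04596 mol
Cr³⁺ + 3e⁻ → Cr, so n(e⁻) = 3 × 0.04596 = 0.1379 mol
The cells are in series, so the same charge (and hence the same n(e⁻) = 0.1379 mol) passes through both.
Cu²⁺ + 2e⁻ → Cu, so n(Cu) = 0.1379 / 2 = 0.06895 mol
m(Cu) = 0.06895 × 63.55 = 4.38 g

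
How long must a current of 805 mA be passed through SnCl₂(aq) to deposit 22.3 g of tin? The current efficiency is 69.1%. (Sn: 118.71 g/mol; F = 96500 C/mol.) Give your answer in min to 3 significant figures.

n(Sn) = 22.3 / 118.71 = 0.1879 mol
Sn²⁺ + 2e⁻ → Sn, so n(e⁻) = 2 × 0.1879 = 0.3758 mol
Q = 0.3758 × 96500 / 0.691 = 52480 C
t = Q / I = 52480 / 0.805 = 65190 s = 1090 min

1090 min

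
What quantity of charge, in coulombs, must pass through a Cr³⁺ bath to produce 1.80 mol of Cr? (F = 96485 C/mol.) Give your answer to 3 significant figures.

5.21×10^5 C

Cr³⁺ + 3e⁻ → Cr, so n(e⁻) = 3 × 1.80 = 5.400 mol
Q = 5.400 × 96485 = 5.210×10^5 C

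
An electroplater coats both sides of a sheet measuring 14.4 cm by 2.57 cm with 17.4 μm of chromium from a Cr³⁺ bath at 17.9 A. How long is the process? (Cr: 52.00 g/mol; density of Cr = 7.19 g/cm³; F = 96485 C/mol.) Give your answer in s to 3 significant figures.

Plated area = 2 × 14.4 × 2.57 = 74.02 cm²
Volume = 74.02 × 17.4×10⁻⁴ cm = 0.1288 cm³
m(Cr) = 0.1288 × 7.19 = 0.9261 g
n(Cr) = 0.9261 / 52.00 = 0.01781 mol; n(e⁻) = 3 × 0.01781 = 0.05343 mol
Q = 0.05343 × 96485 = 5155 C
t = 5155 / 17.9 = 288.0 s

288 s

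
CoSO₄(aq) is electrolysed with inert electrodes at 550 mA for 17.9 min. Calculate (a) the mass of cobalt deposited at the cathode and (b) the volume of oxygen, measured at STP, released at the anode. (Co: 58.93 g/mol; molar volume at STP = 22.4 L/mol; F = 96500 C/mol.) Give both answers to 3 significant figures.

0.180 g Co; 0.0343 L O₂

Q = 0.550 × 1074 = 590.7 C; n(e⁻) = 590.7 / 96500 = 0.006121 mol
Cathode: Co²⁺ + 2e⁻ → Co → n(Co) = 0.006121/2 = 0.003061 mol → 0.180 g
Anode: 2H₂O → O₂ + 4H⁺ + 4e⁻ → n(O₂) = 0.006121/4 = 0.001530 mol → 0.0343 L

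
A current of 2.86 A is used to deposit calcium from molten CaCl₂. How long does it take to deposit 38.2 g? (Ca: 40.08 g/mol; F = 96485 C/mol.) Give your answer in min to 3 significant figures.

n(Ca) = 38.2 / 40.08 = 0.9531 mol
Ca²⁺ + 2e⁻ → Ca, so n(e⁻) = 2 × 0.9531 = 1.906 mol
Q = 1.906 × 96485 = 1.839×10^5 C
t = Q / I = 1.839×10^5 / 2.86 = 64300 s = 1070 min

1070 min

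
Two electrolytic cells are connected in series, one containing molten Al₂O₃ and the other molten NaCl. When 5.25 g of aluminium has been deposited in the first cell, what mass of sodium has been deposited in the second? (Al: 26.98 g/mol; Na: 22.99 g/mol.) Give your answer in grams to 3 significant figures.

n(Al) = 5.25 / 26.98 = 0.1946 mol
Al³⁺ + 3e⁻ → Al, so n(e⁻) = 3 × 0.1946 = 0.5838 mol
Since the cells are in series, n(e⁻) in the Na cell is also 0.5838 mol.
Na⁺ + e⁻ → Na, so n(Na) = 0.5838 mol
m(Na) = 0.5838 × 22.99 = 13.4 g

13.4 g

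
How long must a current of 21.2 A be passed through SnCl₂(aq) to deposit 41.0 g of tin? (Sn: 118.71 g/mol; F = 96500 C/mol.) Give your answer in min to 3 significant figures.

n(Sn) = 41.0 / 118.71 = 0.3454 mol
Sn²⁺ + 2e⁻ → Sn, so n(e⁻) = 2 × 0.3454 = 0.6908 mol
Q = 0.6908 × 96500 = 66660 C
t = Q / I = 66660 / 21.2 = 3144 s = 52.4 min

52.4 min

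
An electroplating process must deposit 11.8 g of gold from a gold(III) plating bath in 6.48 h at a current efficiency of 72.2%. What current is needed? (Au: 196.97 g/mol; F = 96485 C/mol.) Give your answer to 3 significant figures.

1.03 A

n(Au) = 11.8 / 196.97 = 0.05991 mol
Au³⁺ + 3e⁻ → Au, so n(e⁻) = 3 × 0.05991 = 0.1797 mol
Q = 0.1797 × 96485 / 0.722 = 24010 C
I = Q / t = 24010 / 23328 s = 1.03 A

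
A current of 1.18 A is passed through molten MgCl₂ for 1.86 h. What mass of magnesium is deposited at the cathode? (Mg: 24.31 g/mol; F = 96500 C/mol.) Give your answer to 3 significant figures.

0.995 g

Charge passed = 1.18 × 6696 = 7901 C
Moles of electrons = 7901 / 96500 = 0.08188 mol
Mg²⁺ + 2e⁻ → Mg, so n(Mg) = 0.08188 / 2 = 0.04094 mol
m = 0.04094 × 24.31 = 0.995 g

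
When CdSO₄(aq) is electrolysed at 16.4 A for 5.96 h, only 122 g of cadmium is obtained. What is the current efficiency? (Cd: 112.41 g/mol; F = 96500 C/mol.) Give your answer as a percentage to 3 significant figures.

Q = 16.4 × 21456 = 3.519×10^5 C
n(e⁻) = 3.519×10^5 / 96500 = 3.647 mol
Cd²⁺ + 2e⁻ → Cd, so theoretical n(Cd) = 1.824 mol → 205.0 g
Efficiency = 122 / 205.0 = 0.5951 = 59.5%

59.5%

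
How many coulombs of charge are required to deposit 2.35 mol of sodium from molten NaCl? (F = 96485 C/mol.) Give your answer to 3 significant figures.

Na⁺ + e⁻ → Na, so n(e⁻) = 1 × 2.35 = 2.350 mol
Q = 2.350 × 96485 = 2.267×10^5 C

2.27×10^5 C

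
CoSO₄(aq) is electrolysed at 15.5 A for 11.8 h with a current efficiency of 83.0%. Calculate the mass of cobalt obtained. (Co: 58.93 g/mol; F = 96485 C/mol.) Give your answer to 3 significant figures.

Q = 15.5 × 42480 = 6.584×10^5 C
n(e⁻) = 6.584×10^5 / 96485 = 6.824 mol
Co²⁺ + 2e⁻ → Co, so theoretical m(Co) = 3.412 × 58.93 = 201.1 g
Actual mass = 83.0% × 201.1 = 167 g

167 g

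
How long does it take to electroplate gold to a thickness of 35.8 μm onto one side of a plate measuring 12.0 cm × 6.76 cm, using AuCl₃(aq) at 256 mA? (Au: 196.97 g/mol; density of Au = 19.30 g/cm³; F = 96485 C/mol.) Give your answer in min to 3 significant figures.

536 min

Plated area = 12.0 × 6.76 = 81.12 cm²
Volume = 81.12 × 35.8×10⁻⁴ cm = 0.2904 cm³
m(Au) = 0.2904 × 19.30 = 5.605 g
n(Au) = 5.605 / 196.97 = 0.02846 mol; n(e⁻) = 3 × 0.02846 = 0.08538 mol
Q = 0.08538 × 96485 = 8238 C
t = 8238 / 0.256 = 32180 s = 536 min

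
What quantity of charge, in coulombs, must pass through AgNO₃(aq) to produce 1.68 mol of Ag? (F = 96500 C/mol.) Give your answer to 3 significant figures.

Ag⁺ + e⁻ → Ag, so n(e⁻) = 1 × 1.68 = 1.680 mol
Q = 1.680 × 96500 = 1.621×10^5 C

1.62×10^5 C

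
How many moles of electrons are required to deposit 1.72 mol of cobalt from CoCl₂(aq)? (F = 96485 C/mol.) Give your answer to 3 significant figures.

3.44 mol

Co²⁺ + 2e⁻ → Co, so n(e⁻) = 2 × 1.72 = 3.440 mol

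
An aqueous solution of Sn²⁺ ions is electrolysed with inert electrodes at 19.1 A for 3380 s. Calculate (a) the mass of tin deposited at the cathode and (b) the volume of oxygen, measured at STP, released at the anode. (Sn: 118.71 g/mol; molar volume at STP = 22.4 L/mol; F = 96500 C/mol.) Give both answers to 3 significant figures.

39.7 g Sn; 3.75 L O₂

Q = 19.1 × 3380 = 64560 C; n(e⁻) = 64560 / 96500 = 0.6690 mol
Cathode: Sn²⁺ + 2e⁻ → Sn → n(Sn) = 0.6690/2 = 0.3345 mol → 39.7 g
Anode: 2H₂O → O₂ + 4H⁺ + 4e⁻ → n(O₂) = 0.6690/4 = 0.1673 mol → 3.75 L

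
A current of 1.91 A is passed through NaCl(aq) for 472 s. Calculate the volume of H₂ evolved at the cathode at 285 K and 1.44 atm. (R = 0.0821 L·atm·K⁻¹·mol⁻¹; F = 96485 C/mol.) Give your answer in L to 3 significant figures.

Q = 1.91 A × 472 s = 901.5 C
n(e⁻) = 901.5 / 96485 = 0.009343 mol
2H⁺ + 2e⁻ → H₂, so n(H₂) = 0.009343 / 2 = 0.004672 mol
V = nRT/P = 0.004672 × 0.0821 × 285 / 1.44 = 0.07592 L

0.0759 L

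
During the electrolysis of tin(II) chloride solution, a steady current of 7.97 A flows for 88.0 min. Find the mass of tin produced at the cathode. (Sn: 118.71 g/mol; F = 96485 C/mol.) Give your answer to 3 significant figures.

25.9 g

Q = It = 7.97 × 5280 = 42080 C
Moles of electrons = 42080 / 96485 = 0.4361 mol
Sn²⁺ + 2e⁻ → Sn, so n(Sn) = 0.4361 / 2 = 0.2181 mol
m = 0.2181 × 118.71 = 25.9 g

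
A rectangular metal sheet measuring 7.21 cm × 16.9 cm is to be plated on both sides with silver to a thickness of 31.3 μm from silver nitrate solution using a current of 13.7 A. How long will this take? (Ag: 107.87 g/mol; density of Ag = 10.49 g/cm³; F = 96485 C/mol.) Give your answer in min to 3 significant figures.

Plated area = 2 × 7.21 × 16.9 = 243.7 cm²
Volume = 243.7 × 31.3×10⁻⁴ cm = 0.7628 cm³
m(Ag) = 0.7628 × 10.49 = 8.002 g
n(Ag) = 8.002 / 107.87 = 0.07418 mol; n(e⁻) = 0.07418 mol
Q = 0.07418 × 96485 = 7157 C
t = 7157 / 13.7 = 522.4 s = 8.71 min

8.71 min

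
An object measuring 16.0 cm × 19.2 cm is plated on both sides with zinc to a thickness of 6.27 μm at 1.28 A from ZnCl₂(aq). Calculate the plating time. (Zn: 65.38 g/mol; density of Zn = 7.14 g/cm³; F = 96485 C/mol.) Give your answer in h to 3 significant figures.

Plated area = 2 × 16.0 × 19.2 = 614.4 cm²
Volume = 614.4 × 6.27×10⁻⁴ cm = 0.3852 cm³
m(Zn) = 0.3852 × 7.14 = 2.750 g
n(Zn) = 2.750 / 65.38 = 0.04206 mol; n(e⁻) = 2 × 0.04206 = 0.08412 mol
Q = 0.08412 × 96485 = 8116 C
t = 8116 / 1.28 = 6341 s = 1.76 h

1.76 h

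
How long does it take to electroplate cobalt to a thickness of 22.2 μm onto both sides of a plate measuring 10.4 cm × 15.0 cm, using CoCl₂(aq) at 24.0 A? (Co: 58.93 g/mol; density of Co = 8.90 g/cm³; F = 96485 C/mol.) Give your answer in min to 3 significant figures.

Plated area = 2 × 10.4 × 15.0 = 312.0 cm²
Volume = 312.0 × 22.2×10⁻⁴ cm = 0.6926 cm³
m(Co) = 0.6926 × 8.90 = 6.164 g
n(Co) = 6.164 / 58.93 = 0.1046 mol; n(e⁻) = 2 × 0.1046 = 0.2092 mol
Q = 0.2092 × 96485 = 20180 C
t = 20180 / 24.0 = 840.8 s = 14.0 min

14.0 min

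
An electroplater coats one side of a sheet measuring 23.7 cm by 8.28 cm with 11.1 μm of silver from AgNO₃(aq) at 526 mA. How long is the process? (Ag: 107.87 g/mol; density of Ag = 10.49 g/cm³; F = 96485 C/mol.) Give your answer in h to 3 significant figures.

Plated area = 23.7 × 8.28 = 196.2 cm²
Volume = 196.2 × 11.1×10⁻⁴ cm = 0.2178 cm³
m(Ag) = 0.2178 × 10.49 = 2.285 g
n(Ag) = 2.285 / 107.87 = 0.02118 mol; n(e⁻) = 0.02118 mol
Q = 0.02118 × 96485 = 2044 C
t = 2044 / 0.526 = 3886 s = 1.08 h

1.08 h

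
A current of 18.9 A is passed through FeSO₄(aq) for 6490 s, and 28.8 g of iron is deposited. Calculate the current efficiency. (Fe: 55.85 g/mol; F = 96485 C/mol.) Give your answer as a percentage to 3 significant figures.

81.1%

Q = 18.9 × 6490 = 1.227×10^5 C
n(e⁻) = 1.227×10^5 / 96485 = 1.272 mol
Fe²⁺ + 2e⁻ → Fe, so theoretical n(Fe) = 0.6360 mol → 35.52 g
Efficiency = 28.8 / 35.52 = 0.8108 = 81.1%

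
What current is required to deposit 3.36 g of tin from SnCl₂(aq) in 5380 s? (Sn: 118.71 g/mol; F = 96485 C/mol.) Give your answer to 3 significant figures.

1.02 A

n(Sn) = 3.36 / 118.71 = 0.02830 mol
Sn²⁺ + 2e⁻ → Sn, so n(e⁻) = 2 × 0.02830 = 0.05660 mol
Q = 0.05660 × 96485 = 5461 C
I = Q / t = 5461 / 5380 s = 1.02 A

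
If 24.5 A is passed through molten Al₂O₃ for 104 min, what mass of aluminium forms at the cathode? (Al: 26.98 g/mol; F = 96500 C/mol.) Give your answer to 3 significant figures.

14.2 g

Q = It = 24.5 × 6240 = 1.529×10^5 C
n(e⁻) = 1.529×10^5 / 96500 = 1.584 mol
Al³⁺ + 3e⁻ → Al, so n(Al) = 1.584 / 3 = 0.5280 mol
m = 0.5280 × 26.98 = 14.2 g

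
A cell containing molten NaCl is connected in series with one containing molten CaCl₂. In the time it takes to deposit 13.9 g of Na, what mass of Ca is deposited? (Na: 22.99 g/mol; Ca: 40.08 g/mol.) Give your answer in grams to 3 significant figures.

n(Na) = 13.9 / 22.99 = 0.6046 mol
Na⁺ + e⁻ → Na, so n(e⁻) = 0.6046 mol
Same current for the same time ⇒ same n(e⁻) = 0.6046 mol in both cells.
Ca²⁺ + 2e⁻ → Ca, so n(Ca) = 0.6046 / 2 = 0.3023 mol
m(Ca) = 0.3023 × 40.08 = 12.1 g

12.1 g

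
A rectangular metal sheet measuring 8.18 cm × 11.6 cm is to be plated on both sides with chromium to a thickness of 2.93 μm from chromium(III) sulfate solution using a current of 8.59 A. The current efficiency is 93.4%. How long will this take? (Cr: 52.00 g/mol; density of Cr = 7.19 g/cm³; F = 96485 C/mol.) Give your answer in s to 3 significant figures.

277 s

Plated area = 2 × 8.18 × 11.6 = 189.8 cm²
Volume = 189.8 × 2.93×10⁻⁴ cm = 0.05561 cm³
m(Cr) = 0.05561 × 7.19 = 0.3998 g
n(Cr) = 0.3998 / 52.00 = 0.007688 mol; n(e⁻) = 3 × 0.007688 = 0.02306 mol
Q = 0.02306 × 96485 / 0.934 = 2382 C
t = 2382 / 8.59 = 277.3 s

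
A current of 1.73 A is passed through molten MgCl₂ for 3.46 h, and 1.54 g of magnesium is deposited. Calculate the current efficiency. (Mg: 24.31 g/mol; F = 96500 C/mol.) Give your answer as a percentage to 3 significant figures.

56.7%

Q = 1.73 × 12456 = 21550 C
n(e⁻) = 21550 / 96500 = 0.2233 mol
Mg²⁺ + 2e⁻ → Mg, so theoretical n(Mg) = 0.1117 mol → 2.715 g
Efficiency = 1.54 / 2.715 = 0.5672 = 56.7%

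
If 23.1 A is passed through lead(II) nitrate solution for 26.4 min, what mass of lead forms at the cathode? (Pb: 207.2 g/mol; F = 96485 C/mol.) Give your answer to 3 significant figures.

Q = 23.1 A × 1584 s = 36590 C
n(e⁻) = 36590 / 96485 = 0.3792 mol
Pb²⁺ + 2e⁻ → Pb, so n(Pb) = 0.3792 / 2 = 0.1896 mol
m = 0.1896 × 207.2 = 39.3 g

39.3 g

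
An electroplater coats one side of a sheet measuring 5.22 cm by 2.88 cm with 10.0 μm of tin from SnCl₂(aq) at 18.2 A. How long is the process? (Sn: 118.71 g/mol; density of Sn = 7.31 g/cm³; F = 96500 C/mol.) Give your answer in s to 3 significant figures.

Plated area = 5.22 × 2.88 = 15.03 cm²
Volume = 15.03 × 10.0×10⁻⁴ cm = 0.01503 cm³
m(Sn) = 0.01503 × 7.31 = 0.1099 g
n(Sn) = 0.1099 / 118.71 = 9.258×10^-4 mol; n(e⁻) = 2 × 9.258×10^-4 = 0.001852 mol
Q = 0.001852 × 96500 = 178.7 C
t = 178.7 / 18.2 = 9.819 s

9.82 s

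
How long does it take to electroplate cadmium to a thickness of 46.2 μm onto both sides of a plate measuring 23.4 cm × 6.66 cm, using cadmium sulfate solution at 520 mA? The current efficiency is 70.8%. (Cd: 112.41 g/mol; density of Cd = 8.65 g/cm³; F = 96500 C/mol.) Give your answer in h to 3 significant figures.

16.1 h

Plated area = 2 × 23.4 × 6.66 = 311.7 cm²
Volume = 311.7 × 46.2×10⁻⁴ cm = 1.440 cm³
m(Cd) = 1.440 × 8.65 = 12.46 g
n(Cd) = 12.46 / 112.41 = 0.1108 mol; n(e⁻) = 2 × 0.1108 = 0.2216 mol
Q = 0.2216 × 96500 / 0.708 = 30200 C
t = 30200 / 0.520 = 58080 s = 16.1 h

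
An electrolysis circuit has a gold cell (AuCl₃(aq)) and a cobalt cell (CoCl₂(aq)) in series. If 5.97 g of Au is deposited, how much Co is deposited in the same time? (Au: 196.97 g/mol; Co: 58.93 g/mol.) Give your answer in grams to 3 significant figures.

2.68 g

n(Au) = 5.97 / 196.97 = 0.03031 mol
Au³⁺ + 3e⁻ → Au, so n(e⁻) = 3 × 0.03031 = 0.09093 mol
The cells are in series, so the same charge (and hence the same n(e⁻) = 0.09093 mol) passes through both.
Co²⁺ + 2e⁻ → Co, so n(Co) = 0.09093 / 2 = 0.04547 mol
m(Co) = 0.04547 × 58.93 = 2.68 g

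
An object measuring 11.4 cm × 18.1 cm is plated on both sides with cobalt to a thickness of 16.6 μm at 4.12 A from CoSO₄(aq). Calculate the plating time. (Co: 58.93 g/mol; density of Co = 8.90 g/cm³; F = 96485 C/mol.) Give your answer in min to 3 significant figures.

80.8 min

Plated area = 2 × 11.4 × 18.1 = 412.7 cm²
Volume = 412.7 × 16.6×10⁻⁴ cm = 0.6851 cm³
m(Co) = 0.6851 × 8.90 = 6.097 g
n(Co) = 6.097 / 58.93 = 0.1035 mol; n(e⁻) = 2 × 0.1035 = 0.2070 mol
Q = 0.2070 × 96485 = 19970 C
t = 19970 / 4.12 = 4847 s = 80.8 min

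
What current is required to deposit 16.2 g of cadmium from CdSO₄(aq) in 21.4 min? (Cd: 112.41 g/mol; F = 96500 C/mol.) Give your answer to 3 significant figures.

21.7 A

n(Cd) = 16.2 / 112.41 = 0.1441 mol
Cd²⁺ + 2e⁻ → Cd, so n(e⁻) = 2 × 0.1441 = 0.2882 mol
Q = 0.2882 × 96500 = 27810 C
I = Q / t = 27810 / 1284 s = 21.7 A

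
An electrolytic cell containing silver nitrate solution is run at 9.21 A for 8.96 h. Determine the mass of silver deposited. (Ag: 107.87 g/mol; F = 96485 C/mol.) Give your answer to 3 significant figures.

332 g

Q = It = 9.21 × 32256 = 2.971×10^5 C
Moles of electrons = 2.971×10^5 / 96485 = 3.079 mol
Ag⁺ + e⁻ → Ag, so n(Ag) = 3.079 mol
m = 3.079 × 107.87 = 332 g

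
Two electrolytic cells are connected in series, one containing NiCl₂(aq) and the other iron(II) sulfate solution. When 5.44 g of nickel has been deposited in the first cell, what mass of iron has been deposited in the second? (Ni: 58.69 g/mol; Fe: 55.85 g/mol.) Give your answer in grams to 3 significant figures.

n(Ni) = 5.44 / 58.69 = 0.09269 mol
Ni²⁺ + 2e⁻ → Ni, so n(e⁻) = 2 × 0.09269 = 0.1854 mol
In series, the same 0.1854 mol of electrons flows through the second cell.
Fe²⁺ + 2e⁻ → Fe, so n(Fe) = 0.1854 / 2 = 0.09270 mol
m(Fe) = 0.09270 × 55.85 = 5.18 g

5.18 g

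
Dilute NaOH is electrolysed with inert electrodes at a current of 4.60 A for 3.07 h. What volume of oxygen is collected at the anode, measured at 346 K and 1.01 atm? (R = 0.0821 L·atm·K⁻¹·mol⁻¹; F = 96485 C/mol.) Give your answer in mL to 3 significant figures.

3700 mL

Charge passed = 4.60 × 11052 = 50840 C
n(e⁻) = Q/F = 50840/96485 = 0.5269 mol
2H₂O → O₂ + 4H⁺ + 4e⁻, so n(O₂) = 0.5269 / 4 = 0.1317 mol
V = nRT/P = 0.1317 × 0.0821 × 346 / 1.01 = 3.704 L
= 3700 mL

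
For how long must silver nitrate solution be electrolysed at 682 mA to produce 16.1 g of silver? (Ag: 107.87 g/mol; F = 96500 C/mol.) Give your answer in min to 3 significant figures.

n(Ag) = 16.1 / 107.87 = 0.1493 mol
Ag⁺ + e⁻ → Ag, so n(e⁻) = 0.1493 mol
Q = 0.1493 × 96500 = 14410 C
t = Q / I = 14410 / 0.682 = 21130 s = 352 min

352 min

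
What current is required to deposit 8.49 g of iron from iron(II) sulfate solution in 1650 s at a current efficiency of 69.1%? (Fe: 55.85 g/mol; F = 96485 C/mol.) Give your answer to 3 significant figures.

25.7 A

n(Fe) = 8.49 / 55.85 = 0.1520 mol
Fe²⁺ + 2e⁻ → Fe, so n(e⁻) = 2 × 0.1520 = 0.3040 mol
Q = 0.3040 × 96485 / 0.691 = 42450 C
I = Q / t = 42450 / 1650 s = 25.7 A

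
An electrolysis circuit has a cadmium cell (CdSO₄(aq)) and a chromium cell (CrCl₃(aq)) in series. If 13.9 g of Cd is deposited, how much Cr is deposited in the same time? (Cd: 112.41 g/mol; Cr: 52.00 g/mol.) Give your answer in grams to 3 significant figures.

n(Cd) = 13.9 / 112.41 = 0.1237 mol
Cd²⁺ + 2e⁻ → Cd, so n(e⁻) = 2 × 0.1237 = 0.2474 mol
In series, the same 0.2474 mol of electrons flows through the second cell.
Cr³⁺ + 3e⁻ → Cr, so n(Cr) = 0.2474 / 3 = 0.08247 mol
m(Cr) = 0.08247 × 52.00 = 4.29 g

4.29 g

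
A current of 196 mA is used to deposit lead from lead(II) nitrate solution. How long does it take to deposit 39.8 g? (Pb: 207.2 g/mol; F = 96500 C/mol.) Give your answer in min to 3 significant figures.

3150 min

n(Pb) = 39.8 / 207.2 = 0.1921 mol
Pb²⁺ + 2e⁻ → Pb, so n(e⁻) = 2 × 0.1921 = 0.3842 mol
Q = 0.3842 × 96500 = 37080 C
t = Q / I = 37080 / 0.196 = 1.892×10^5 s = 3150 min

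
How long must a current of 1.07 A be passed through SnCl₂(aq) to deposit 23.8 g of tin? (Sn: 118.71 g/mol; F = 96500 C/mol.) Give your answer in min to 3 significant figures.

n(Sn) = 23.8 / 118.71 = 0.2005 mol
Sn²⁺ + 2e⁻ → Sn, so n(e⁻) = 2 × 0.2005 = 0.4010 mol
Q = 0.4010 × 96500 = 38700 C
t = Q / I = 38700 / 1.07 = 36170 s = 603 min

603 min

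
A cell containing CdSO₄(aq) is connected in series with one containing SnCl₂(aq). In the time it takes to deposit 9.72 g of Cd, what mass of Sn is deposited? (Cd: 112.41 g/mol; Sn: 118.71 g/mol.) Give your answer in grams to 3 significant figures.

10.3 g

n(Cd) = 9.72 / 112.41 = 0.08647 mol
Cd²⁺ + 2e⁻ → Cd, so n(e⁻) = 2 × 0.08647 = 0.1729 mol
The cells are in series, so the same charge (and hence the same n(e⁻) = 0.1729 mol) passes through both.
Sn²⁺ + 2e⁻ → Sn, so n(Sn) = 0.1729 / 2 = 0.08645 mol
m(Sn) = 0.08645 × 118.71 = 10.3 g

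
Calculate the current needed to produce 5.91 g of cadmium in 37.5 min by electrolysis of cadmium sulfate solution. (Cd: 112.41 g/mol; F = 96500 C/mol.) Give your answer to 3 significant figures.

4.51 A

n(Cd) = 5.91 / 112.41 = 0.05258 mol
Cd²⁺ + 2e⁻ → Cd, so n(e⁻) = 2 × 0.05258 = 0.1052 mol
Q = 0.1052 × 96500 = 10150 C
I = Q / t = 10150 / 2250 s = 4.51 A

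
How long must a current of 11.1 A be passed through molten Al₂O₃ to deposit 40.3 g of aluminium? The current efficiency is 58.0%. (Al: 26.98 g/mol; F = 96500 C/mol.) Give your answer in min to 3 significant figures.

1120 min

n(Al) = 40.3 / 26.98 = 1.494 mol
Al³⁺ + 3e⁻ → Al, so n(e⁻) = 3 × 1.494 = 4.482 mol
Q = 4.482 × 96500 / 0.580 = 7.457×10^5 C
t = Q / I = 7.457×10^5 / 11.1 = 67180 s = 1120 min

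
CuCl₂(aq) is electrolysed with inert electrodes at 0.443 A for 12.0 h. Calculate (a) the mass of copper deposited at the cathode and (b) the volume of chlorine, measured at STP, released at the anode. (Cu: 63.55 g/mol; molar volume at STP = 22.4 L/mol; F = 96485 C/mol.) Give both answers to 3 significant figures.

Q = 0.443 × 43200 = 19140 C; n(e⁻) = 19140 / 96485 = 0.1984 mol
Cathode: Cu²⁺ + 2e⁻ → Cu → n(Cu) = 0.1984/2 = 0.09920 mol → 6.30 g
Anode: 2Cl⁻ → Cl₂ + 2e⁻ → n(Cl₂) = 0.1984/2 = 0.09920 mol → 2.22 L

6.30 g Cu; 2.22 L Cl₂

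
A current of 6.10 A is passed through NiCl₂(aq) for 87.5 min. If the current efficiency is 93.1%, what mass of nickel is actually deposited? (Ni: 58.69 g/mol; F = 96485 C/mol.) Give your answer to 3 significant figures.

9.07 g

Q = 6.10 × 5250 = 32030 C
n(e⁻) = 32030 / 96485 = 0.3320 mol
Ni²⁺ + 2e⁻ → Ni, so theoretical m(Ni) = 0.1660 × 58.69 = 9.743 g
Actual mass = 93.1% × 9.743 = 9.07 g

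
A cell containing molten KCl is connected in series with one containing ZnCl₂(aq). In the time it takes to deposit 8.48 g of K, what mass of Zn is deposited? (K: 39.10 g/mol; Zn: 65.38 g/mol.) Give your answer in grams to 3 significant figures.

7.09 g

n(K) = 8.48 / 39.10 = 0.2169 mol
K⁺ + e⁻ → K, so n(e⁻) = 0.2169 mol
The cells are in series, so the same charge (and hence the same n(e⁻) = 0.2169 mol) passes through both.
Zn²⁺ + 2e⁻ → Zn, so n(Zn) = 0.2169 / 2 = 0.1085 mol
m(Zn) = 0.1085 × 65.38 = 7.09 g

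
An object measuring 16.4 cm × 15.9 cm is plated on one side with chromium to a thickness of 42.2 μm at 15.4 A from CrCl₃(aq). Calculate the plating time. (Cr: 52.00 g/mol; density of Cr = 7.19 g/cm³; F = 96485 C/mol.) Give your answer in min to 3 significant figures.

Plated area = 16.4 × 15.9 = 260.8 cm²
Volume = 260.8 × 42.2×10⁻⁴ cm = 1.101 cm³
m(Cr) = 1.101 × 7.19 = 7.916 g
n(Cr) = 7.916 / 52.00 = 0.1522 mol; n(e⁻) = 3 × 0.1522 = 0.4566 mol
Q = 0.4566 × 96485 = 44060 C
t = 44060 / 15.4 = 2861 s = 47.7 min

47.7 min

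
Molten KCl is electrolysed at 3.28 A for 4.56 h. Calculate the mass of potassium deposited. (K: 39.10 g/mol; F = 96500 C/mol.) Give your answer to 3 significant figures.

21.8 g

Q = 3.28 A × 16416 s = 53840 C
Moles of electrons = 53840 / 96500 = 0.5579 mol
K⁺ + e⁻ → K, so n(K) = 0.5579 mol
m = 0.5579 × 39.10 = 21.8 g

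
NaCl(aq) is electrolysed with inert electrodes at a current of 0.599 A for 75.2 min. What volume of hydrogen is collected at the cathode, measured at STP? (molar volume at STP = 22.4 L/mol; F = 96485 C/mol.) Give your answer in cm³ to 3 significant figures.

314 cm³

Charge passed = 0.599 × 4512 = 2703 C
n(e⁻) = 2703 / 96485 = 0.02801 mol
2H⁺ + 2e⁻ → H₂, so n(H₂) = 0.02801 / 2 = 0.01401 mol
V = 0.01401 × 22.4 = 0.3138 L
= 314 cm³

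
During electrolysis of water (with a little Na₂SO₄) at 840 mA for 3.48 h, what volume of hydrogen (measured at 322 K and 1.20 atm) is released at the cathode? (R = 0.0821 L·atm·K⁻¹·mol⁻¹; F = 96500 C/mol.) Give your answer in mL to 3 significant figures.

1200 mL

Charge passed = 0.840 × 12528 = 10520 C
n(e⁻) = 10520 / 96500 = 0.1090 mol
2H⁺ + 2e⁻ → H₂, so n(H₂) = 0.1090 / 2 = 0.05450 mol
V = nRT/P = 0.05450 × 0.0821 × 322 / 1.20 = 1.201 L
= 1200 mL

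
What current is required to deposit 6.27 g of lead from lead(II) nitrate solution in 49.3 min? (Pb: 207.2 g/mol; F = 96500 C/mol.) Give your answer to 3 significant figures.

n(Pb) = 6.27 / 207.2 = 0.03026 mol
Pb²⁺ + 2e⁻ → Pb, so n(e⁻) = 2 × 0.03026 = 0.06052 mol
Q = 0.06052 × 96500 = 5840 C
I = Q / t = 5840 / 2958 s = 1.97 A

1.97 A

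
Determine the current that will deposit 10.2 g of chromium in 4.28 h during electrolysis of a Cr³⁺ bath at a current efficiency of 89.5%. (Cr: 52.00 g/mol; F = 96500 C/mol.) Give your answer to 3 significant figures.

4.12 A

n(Cr) = 10.2 / 52.00 = 0.1962 mol
Cr³⁺ + 3e⁻ → Cr, so n(e⁻) = 3 × 0.1962 = 0.5886 mol
Q = 0.5886 × 96500 / 0.895 = 63460 C
I = Q / t = 63460 / 15408 s = 4.12 A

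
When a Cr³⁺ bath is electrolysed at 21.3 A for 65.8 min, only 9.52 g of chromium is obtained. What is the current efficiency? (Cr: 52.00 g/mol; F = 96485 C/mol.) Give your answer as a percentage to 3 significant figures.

63.0%

Q = 21.3 × 3948 = 84090 C
n(e⁻) = 84090 / 96485 = 0.8715 mol
Cr³⁺ + 3e⁻ → Cr, so theoretical n(Cr) = 0.2905 mol → 15.11 g
Efficiency = 9.52 / 15.11 = 0.6300 = 63.0%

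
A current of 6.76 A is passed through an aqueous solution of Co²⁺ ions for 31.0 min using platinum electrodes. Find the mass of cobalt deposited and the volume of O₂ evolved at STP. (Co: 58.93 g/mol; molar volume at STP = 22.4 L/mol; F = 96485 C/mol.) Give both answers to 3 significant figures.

3.84 g Co; 0.730 L O₂

Q = 6.76 × 1860 = 12570 C; n(e⁻) = 12570 / 96485 = 0.1303 mol
Cathode: Co²⁺ + 2e⁻ → Co → n(Co) = 0.1303/2 = 0.06515 mol → 3.84 g
Anode: 2H₂O → O₂ + 4H⁺ + 4e⁻ → n(O₂) = 0.1303/4 = 0.03258 mol → 0.730 L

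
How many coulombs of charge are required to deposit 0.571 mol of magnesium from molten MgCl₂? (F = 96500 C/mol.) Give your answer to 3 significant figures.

Mg²⁺ + 2e⁻ → Mg, so n(e⁻) = 2 × 0.571 = 1.142 mol
Q = 1.142 × 96500 = 1.102×10^5 C

1.10×10^5 C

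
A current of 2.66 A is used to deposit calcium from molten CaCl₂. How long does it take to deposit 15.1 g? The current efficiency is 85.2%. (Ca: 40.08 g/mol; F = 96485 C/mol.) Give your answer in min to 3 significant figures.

n(Ca) = 15.1 / 40.08 = 0.3767 mol
Ca²⁺ + 2e⁻ → Ca, so n(e⁻) = 2 × 0.3767 = 0.7534 mol
Q = 0.7534 × 96485 / 0.852 = 85320 C
t = Q / I = 85320 / 2.66 = 32080 s = 535 min

535 min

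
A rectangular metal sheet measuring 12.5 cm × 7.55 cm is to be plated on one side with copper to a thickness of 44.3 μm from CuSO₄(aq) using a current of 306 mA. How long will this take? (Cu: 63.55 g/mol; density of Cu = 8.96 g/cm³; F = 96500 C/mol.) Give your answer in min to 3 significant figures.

620 min

Plated area = 12.5 × 7.55 = 94.38 cm²
Volume = 94.38 × 44.3×10⁻⁴ cm = 0.4181 cm³
m(Cu) = 0.4181 × 8.96 = 3.746 g
n(Cu) = 3.746 / 63.55 = 0.05895 mol; n(e⁻) = 2 × 0.05895 = 0.1179 mol
Q = 0.1179 × 96500 = 11380 C
t = 11380 / 0.306 = 37190 s = 620 min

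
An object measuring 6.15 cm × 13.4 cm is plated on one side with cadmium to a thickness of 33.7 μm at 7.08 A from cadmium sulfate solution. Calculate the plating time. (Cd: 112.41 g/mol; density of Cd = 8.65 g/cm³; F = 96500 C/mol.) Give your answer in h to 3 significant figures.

0.162 h

Plated area = 6.15 × 13.4 = 82.41 cm²
Volume = 82.41 × 33.7×10⁻⁴ cm = 0.2777 cm³
m(Cd) = 0.2777 × 8.65 = 2.402 g
n(Cd) = 2.402 / 112.41 = 0.02137 mol; n(e⁻) = 2 × 0.02137 = 0.04274 mol
Q = 0.04274 × 96500 = 4124 C
t = 4124 / 7.08 = 582.5 s = 0.162 h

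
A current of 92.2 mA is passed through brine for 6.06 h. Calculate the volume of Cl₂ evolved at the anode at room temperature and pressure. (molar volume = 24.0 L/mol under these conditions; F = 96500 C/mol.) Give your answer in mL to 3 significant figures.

250 mL

Q = It = 0.0922 × 21816 = 2011 C
n(e⁻) = Q/F = 2011/96500 = 0.02084 mol
2Cl⁻ → Cl₂ + 2e⁻, so n(Cl₂) = 0.02084 / 2 = 0.01042 mol
V = 0.01042 × 24.0 = 0.2501 L
= 250 mL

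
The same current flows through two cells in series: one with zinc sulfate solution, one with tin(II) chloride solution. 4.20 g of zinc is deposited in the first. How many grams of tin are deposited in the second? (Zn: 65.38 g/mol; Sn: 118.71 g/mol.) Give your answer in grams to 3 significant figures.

n(Zn) = 4.20 / 65.38 = 0.06424 mol
Zn²⁺ + 2e⁻ → Zn, so n(e⁻) = 2 × 0.06424 = 0.1285 mol
In series, the same 0.1285 mol of electrons flows through the second cell.
Sn²⁺ + 2e⁻ → Sn, so n(Sn) = 0.1285 / 2 = 0.06425 mol
m(Sn) = 0.06425 × 118.71 = 7.63 g

7.63 g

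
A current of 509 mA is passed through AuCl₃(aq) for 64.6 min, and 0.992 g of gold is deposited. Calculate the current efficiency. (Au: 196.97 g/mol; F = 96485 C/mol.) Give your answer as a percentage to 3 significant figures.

73.9%

Q = 0.509 × 3876 = 1973 C
n(e⁻) = 1973 / 96485 = 0.02045 mol
Au³⁺ + 3e⁻ → Au, so theoretical n(Au) = 0.006817 mol → 1.343 g
Efficiency = 0.992 / 1.343 = 0.7386 = 73.9%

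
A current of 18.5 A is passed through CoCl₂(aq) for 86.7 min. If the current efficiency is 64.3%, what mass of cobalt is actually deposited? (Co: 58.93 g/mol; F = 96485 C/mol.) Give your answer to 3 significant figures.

Q = 18.5 × 5202 = 96240 C
n(e⁻) = 96240 / 96485 = 0.9975 mol
Co²⁺ + 2e⁻ → Co, so theoretical m(Co) = 0.4988 × 58.93 = 29.39 g
Actual mass = 64.3% × 29.39 = 18.9 g

18.9 g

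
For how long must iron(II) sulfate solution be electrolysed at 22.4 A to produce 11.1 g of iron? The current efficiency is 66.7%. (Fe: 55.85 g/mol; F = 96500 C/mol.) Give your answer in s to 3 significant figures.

n(Fe) = 11.1 / 55.85 = 0.1987 mol
Fe²⁺ + 2e⁻ → Fe, so n(e⁻) = 2 × 0.1987 = 0.3974 mol
Q = 0.3974 × 96500 / 0.667 = 57490 C
t = Q / I = 57490 / 22.4 = 2567 s

2570 s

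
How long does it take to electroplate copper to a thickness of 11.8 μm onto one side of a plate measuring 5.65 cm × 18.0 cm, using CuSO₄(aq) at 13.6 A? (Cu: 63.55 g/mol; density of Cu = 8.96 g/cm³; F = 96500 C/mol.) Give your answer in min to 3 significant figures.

4.00 min

Plated area = 5.65 × 18.0 = 101.7 cm²
Volume = 101.7 × 11.8×10⁻⁴ cm = 0.1200 cm³
m(Cu) = 0.1200 × 8.96 = 1.075 g
n(Cu) = 1.075 / 63.55 = 0.01692 mol; n(e⁻) = 2 × 0.01692 = 0.03384 mol
Q = 0.03384 × 96500 = 3266 C
t = 3266 / 13.6 = 240.1 s = 4.00 min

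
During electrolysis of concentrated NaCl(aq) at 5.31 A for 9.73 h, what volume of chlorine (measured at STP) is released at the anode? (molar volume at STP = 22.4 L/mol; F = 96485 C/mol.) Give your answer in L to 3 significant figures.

21.6 L

Q = 5.31 A × 35028 s = 1.860×10^5 C
n(e⁻) = 1.860×10^5 / 96485 = 1.928 mol
2Cl⁻ → Cl₂ + 2e⁻, so n(Cl₂) = 1.928 / 2 = 0.9640 mol
V = 0.9640 × 22.4 = 21.59 L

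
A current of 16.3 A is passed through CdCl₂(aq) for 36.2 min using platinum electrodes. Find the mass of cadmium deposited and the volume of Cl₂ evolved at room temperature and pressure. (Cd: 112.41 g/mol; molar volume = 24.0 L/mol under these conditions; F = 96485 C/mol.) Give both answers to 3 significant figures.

20.6 g Cd; 4.40 L Cl₂

Q = 16.3 × 2172 = 35400 C; n(e⁻) = 35400 / 96485 = 0.3669 mol
Cathode: Cd²⁺ + 2e⁻ → Cd → n(Cd) = 0.3669/2 = 0.1835 mol → 20.6 g
Anode: 2Cl⁻ → Cl₂ + 2e⁻ → n(Cl₂) = 0.3669/2 = 0.1835 mol → 4.40 L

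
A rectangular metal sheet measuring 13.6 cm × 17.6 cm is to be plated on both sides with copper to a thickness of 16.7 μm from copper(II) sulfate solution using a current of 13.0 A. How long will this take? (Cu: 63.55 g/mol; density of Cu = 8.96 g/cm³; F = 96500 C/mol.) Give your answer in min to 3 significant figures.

27.9 min

Plated area = 2 × 13.6 × 17.6 = 478.7 cm²
Volume = 478.7 × 16.7×10⁻⁴ cm = 0.7994 cm³
m(Cu) = 0.7994 × 8.96 = 7.163 g
n(Cu) = 7.163 / 63.55 = 0.1127 mol; n(e⁻) = 2 × 0.1127 = 0.2254 mol
Q = 0.2254 × 96500 = 21750 C
t = 21750 / 13.0 = 1673 s = 27.9 min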